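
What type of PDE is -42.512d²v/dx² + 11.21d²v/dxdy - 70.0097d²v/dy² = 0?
With A = -42.512, B = 11.21, C = -70.0097, the discriminant is -11779.3453656. This is an elliptic PDE.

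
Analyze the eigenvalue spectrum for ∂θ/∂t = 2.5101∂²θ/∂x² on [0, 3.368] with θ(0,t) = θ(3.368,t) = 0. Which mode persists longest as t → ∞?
Eigenvalues: λₙ = 2.5101n²π²/3.368².
First three modes:
  n=1: λ₁ = 2.5101π²/3.368² ≈ 2.184
  n=2: λ₂ = 10.0404π²/3.368² ≈ 8.736 (4× faster decay)
  n=3: λ₃ = 22.5909π²/3.368² ≈ 19.656 (9× faster decay)
As t → ∞, higher modes decay exponentially faster. The n=1 mode dominates: θ ~ c₁ sin(πx/3.368) e^{-λ₁t}.
Decay rate: λ₁ = 2.5101π²/3.368² ≈ 2.184.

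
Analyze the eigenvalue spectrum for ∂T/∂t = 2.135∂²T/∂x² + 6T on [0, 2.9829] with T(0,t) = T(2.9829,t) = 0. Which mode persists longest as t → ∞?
Eigenvalues: λₙ = 2.135n²π²/2.9829² - 6.
First three modes:
  n=1: λ₁ = 2.135π²/2.9829² - 6 ≈ -3.632
  n=2: λ₂ = 8.54π²/2.9829² - 6 ≈ 3.473
  n=3: λ₃ = 19.215π²/2.9829² - 6 ≈ 15.314
Since 2.135π²/2.9829² ≈ 2.368 < 6, λ₁ < 0.
The n=1 mode grows fastest (−λₙ is largest for n=1) → dominates.
Asymptotic: T ~ c₁ sin(πx/2.9829) e^{3.632t} (exponential growth at rate −λ₁ ≈ 3.632).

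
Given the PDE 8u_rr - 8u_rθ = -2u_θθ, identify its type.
Rewriting in standard form: 8u_rr - 8u_rθ + 2u_θθ = 0. The second-order coefficients are A = 8, B = -8, C = 2. Since B² - 4AC = 0 = 0, this is a parabolic PDE.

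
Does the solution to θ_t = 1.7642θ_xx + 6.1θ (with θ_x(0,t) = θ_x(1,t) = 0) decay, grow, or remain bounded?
θ grows unboundedly. With Neumann BCs the constant mode has diffusion eigenvalue 0, so any r > 0 makes it grow like e^(6.1t); solution grows exponentially.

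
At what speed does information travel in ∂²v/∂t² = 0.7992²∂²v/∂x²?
Speed = 0.7992. Information travels along characteristics x = x₀ ± 0.7992t.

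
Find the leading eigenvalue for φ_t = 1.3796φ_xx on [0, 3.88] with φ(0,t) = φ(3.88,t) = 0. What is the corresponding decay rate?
Eigenvalues: λₙ = 1.3796n²π²/3.88².
First three modes:
  n=1: λ₁ = 1.3796π²/3.88² ≈ 0.904
  n=2: λ₂ = 5.5184π²/3.88² ≈ 3.618 (4× faster decay)
  n=3: λ₃ = 12.4164π²/3.88² ≈ 8.14 (9× faster decay)
As t → ∞, higher modes decay exponentially faster. The n=1 mode dominates: φ ~ c₁ sin(πx/3.88) e^{-λ₁t}.
Decay rate: λ₁ = 1.3796π²/3.88² ≈ 0.904.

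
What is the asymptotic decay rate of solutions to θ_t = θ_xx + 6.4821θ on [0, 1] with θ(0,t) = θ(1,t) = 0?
Eigenvalues: λₙ = n²π²/1² - 6.4821.
First three modes:
  n=1: λ₁ = π² - 6.4821 ≈ 3.388
  n=2: λ₂ = 4π² - 6.4821 ≈ 32.996
  n=3: λ₃ = 9π² - 6.4821 ≈ 82.344
Since π² ≈ 9.87 > 6.4821, all λₙ > 0.
The n=1 mode decays slowest → dominates as t → ∞.
Asymptotic: θ ~ c₁ sin(πx/1) e^{-λ₁t} with decay rate λ₁ ≈ 3.388.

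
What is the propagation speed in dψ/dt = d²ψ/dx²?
Infinite. The heat equation is parabolic, not hyperbolic, so disturbances propagate instantly.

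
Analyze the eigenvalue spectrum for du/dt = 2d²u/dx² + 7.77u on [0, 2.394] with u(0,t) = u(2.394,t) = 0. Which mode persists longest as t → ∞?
Eigenvalues: λₙ = 2n²π²/2.394² - 7.77.
First three modes:
  n=1: λ₁ = 2π²/2.394² - 7.77 ≈ -4.326
  n=2: λ₂ = 8π²/2.394² - 7.77 ≈ 6.007
  n=3: λ₃ = 18π²/2.394² - 7.77 ≈ 23.227
Since 2π²/2.394² ≈ 3.444 < 7.77, λ₁ < 0.
The n=1 mode grows fastest (−λₙ is largest for n=1) → dominates.
Asymptotic: u ~ c₁ sin(πx/2.394) e^{4.326t} (exponential growth at rate −λ₁ ≈ 4.326).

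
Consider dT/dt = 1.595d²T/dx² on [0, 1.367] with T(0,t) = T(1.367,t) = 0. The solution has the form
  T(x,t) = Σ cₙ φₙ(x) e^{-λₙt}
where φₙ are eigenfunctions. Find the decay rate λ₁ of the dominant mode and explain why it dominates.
Eigenvalues: λₙ = 1.595n²π²/1.367².
First three modes:
  n=1: λ₁ = 1.595π²/1.367² ≈ 8.424
  n=2: λ₂ = 6.38π²/1.367² ≈ 33.696 (4× faster decay)
  n=3: λ₃ = 14.355π²/1.367² ≈ 75.817 (9× faster decay)
As t → ∞, higher modes decay exponentially faster. The n=1 mode dominates: T ~ c₁ sin(πx/1.367) e^{-λ₁t}.
Decay rate: λ₁ = 1.595π²/1.367² ≈ 8.424.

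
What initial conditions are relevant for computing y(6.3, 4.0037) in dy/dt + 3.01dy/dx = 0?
A single point: x = -5.751137. The characteristic through (6.3, 4.0037) is x - 3.01t = const, so x = 6.3 - 3.01·4.0037 = -5.751137.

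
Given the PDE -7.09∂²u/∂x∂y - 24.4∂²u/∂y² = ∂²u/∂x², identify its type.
Rewriting in standard form: -∂²u/∂x² - 7.09∂²u/∂x∂y - 24.4∂²u/∂y² = 0. The second-order coefficients are A = -1, B = -7.09, C = -24.4. Since B² - 4AC = -47.3319 < 0, this is an elliptic PDE.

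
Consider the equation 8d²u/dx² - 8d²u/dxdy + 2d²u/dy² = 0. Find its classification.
Parabolic. (A = 8, B = -8, C = 2 gives B² - 4AC = 0.)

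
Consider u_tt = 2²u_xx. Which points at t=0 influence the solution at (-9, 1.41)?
Domain of dependence: [-11.82, -6.18]. Signals travel at speed 2, so data within |x - -9| ≤ 2·1.41 = 2.82 can reach the point.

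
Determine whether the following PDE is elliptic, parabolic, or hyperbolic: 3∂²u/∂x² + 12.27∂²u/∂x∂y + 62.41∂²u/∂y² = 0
Coefficients: A = 3, B = 12.27, C = 62.41. B² - 4AC = -598.3671, which is negative, so the equation is elliptic.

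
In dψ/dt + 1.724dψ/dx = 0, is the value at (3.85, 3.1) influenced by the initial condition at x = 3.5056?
No. Only data at x = -1.4944 affects (3.85, 3.1). Advection has one-way propagation along characteristics.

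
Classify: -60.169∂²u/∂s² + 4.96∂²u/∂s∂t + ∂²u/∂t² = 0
Hyperbolic (discriminant = 265.2776).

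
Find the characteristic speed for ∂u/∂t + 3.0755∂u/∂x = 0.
Speed = 3.0755. Information travels along x - 3.0755t = const (rightward).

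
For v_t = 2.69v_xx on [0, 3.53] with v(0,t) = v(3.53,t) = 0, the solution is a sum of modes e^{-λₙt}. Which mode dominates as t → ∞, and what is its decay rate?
Eigenvalues: λₙ = 2.69n²π²/3.53².
First three modes:
  n=1: λ₁ = 2.69π²/3.53² ≈ 2.131
  n=2: λ₂ = 10.76π²/3.53² ≈ 8.522 (4× faster decay)
  n=3: λ₃ = 24.21π²/3.53² ≈ 19.175 (9× faster decay)
As t → ∞, higher modes decay exponentially faster. The n=1 mode dominates: v ~ c₁ sin(πx/3.53) e^{-λ₁t}.
Decay rate: λ₁ = 2.69π²/3.53² ≈ 2.131.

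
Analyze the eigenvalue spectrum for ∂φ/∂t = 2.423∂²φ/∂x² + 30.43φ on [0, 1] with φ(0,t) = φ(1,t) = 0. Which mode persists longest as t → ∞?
Eigenvalues: λₙ = 2.423n²π²/1² - 30.43.
First three modes:
  n=1: λ₁ = 2.423π² - 30.43 ≈ -6.516
  n=2: λ₂ = 9.692π² - 30.43 ≈ 65.226
  n=3: λ₃ = 21.807π² - 30.43 ≈ 184.796
Since 2.423π² ≈ 23.914 < 30.43, λ₁ < 0.
The n=1 mode grows fastest (−λₙ is largest for n=1) → dominates.
Asymptotic: φ ~ c₁ sin(πx/1) e^{6.516t} (exponential growth at rate −λ₁ ≈ 6.516).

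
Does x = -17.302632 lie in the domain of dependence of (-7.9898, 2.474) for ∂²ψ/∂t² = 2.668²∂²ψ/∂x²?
No. The domain of dependence is [-14.590432, -1.389168], and -17.302632 is outside this interval.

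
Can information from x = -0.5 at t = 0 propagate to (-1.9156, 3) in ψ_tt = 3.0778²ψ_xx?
Yes. The domain of dependence is [-11.149, 7.3178], and -0.5 ∈ [-11.149, 7.3178].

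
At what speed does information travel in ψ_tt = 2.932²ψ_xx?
Speed = 2.932. Information travels along characteristics x = x₀ ± 2.932t.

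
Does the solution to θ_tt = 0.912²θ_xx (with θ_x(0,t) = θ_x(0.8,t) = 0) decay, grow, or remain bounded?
θ oscillates about a mean that drifts linearly in t (generically unbounded; no decay). There is no damping, so the nonconstant modes persist as standing waves (energy conserved, no decay). But with Neumann conditions at both ends the constant mode has eigenvalue 0: the spatial mean M(t) of θ satisfies M'' = 0, so M(t) = M(0) + M'(0)·t. Unless the initial velocity has zero mean (∫θ_t(x,0)dx = 0), the solution grows linearly in t (unbounded, though not exponentially); if it does have zero mean, the solution stays bounded and simply oscillates.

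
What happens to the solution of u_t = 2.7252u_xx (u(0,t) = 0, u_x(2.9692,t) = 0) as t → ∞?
u → 0. Heat escapes through the Dirichlet boundary.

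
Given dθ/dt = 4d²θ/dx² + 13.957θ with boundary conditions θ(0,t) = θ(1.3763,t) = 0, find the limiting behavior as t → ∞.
θ → 0. Diffusion dominates reaction (r=13.957 < κπ²/L²≈20.84); solution decays.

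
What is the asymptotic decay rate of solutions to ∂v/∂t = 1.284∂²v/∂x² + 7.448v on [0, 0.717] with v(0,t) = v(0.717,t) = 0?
Eigenvalues: λₙ = 1.284n²π²/0.717² - 7.448.
First three modes:
  n=1: λ₁ = 1.284π²/0.717² - 7.448 ≈ 17.203
  n=2: λ₂ = 5.136π²/0.717² - 7.448 ≈ 91.154
  n=3: λ₃ = 11.556π²/0.717² - 7.448 ≈ 214.407
Since 1.284π²/0.717² ≈ 24.651 > 7.448, all λₙ > 0.
The n=1 mode decays slowest → dominates as t → ∞.
Asymptotic: v ~ c₁ sin(πx/0.717) e^{-λ₁t} with decay rate λ₁ ≈ 17.203.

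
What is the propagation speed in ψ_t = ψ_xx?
Infinite. The heat equation is parabolic, not hyperbolic, so disturbances propagate instantly.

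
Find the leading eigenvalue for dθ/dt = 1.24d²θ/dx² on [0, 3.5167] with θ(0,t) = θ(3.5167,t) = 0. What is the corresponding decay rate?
Eigenvalues: λₙ = 1.24n²π²/3.5167².
First three modes:
  n=1: λ₁ = 1.24π²/3.5167² ≈ 0.99
  n=2: λ₂ = 4.96π²/3.5167² ≈ 3.958 (4× faster decay)
  n=3: λ₃ = 11.16π²/3.5167² ≈ 8.906 (9× faster decay)
As t → ∞, higher modes decay exponentially faster. The n=1 mode dominates: θ ~ c₁ sin(πx/3.5167) e^{-λ₁t}.
Decay rate: λ₁ = 1.24π²/3.5167² ≈ 0.99.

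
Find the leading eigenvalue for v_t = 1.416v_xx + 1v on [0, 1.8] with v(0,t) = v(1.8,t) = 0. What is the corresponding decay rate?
Eigenvalues: λₙ = 1.416n²π²/1.8² - 1.
First three modes:
  n=1: λ₁ = 1.416π²/1.8² - 1 ≈ 3.313
  n=2: λ₂ = 5.664π²/1.8² - 1 ≈ 16.254
  n=3: λ₃ = 12.744π²/1.8² - 1 ≈ 37.82
Since 1.416π²/1.8² ≈ 4.313 > 1, all λₙ > 0.
The n=1 mode decays slowest → dominates as t → ∞.
Asymptotic: v ~ c₁ sin(πx/1.8) e^{-λ₁t} with decay rate λ₁ ≈ 3.313.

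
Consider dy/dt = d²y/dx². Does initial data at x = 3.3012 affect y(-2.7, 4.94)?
Yes, for any finite x. The heat equation has infinite propagation speed, so all initial data affects all points at any t > 0.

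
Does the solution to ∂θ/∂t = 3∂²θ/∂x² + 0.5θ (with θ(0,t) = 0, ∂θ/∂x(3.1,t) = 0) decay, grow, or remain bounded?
θ → 0. Diffusion dominates reaction (r=0.5 < κπ²/(4L²)≈0.77); solution decays.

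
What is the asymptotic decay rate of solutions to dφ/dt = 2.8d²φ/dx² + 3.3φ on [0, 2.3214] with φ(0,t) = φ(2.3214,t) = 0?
Eigenvalues: λₙ = 2.8n²π²/2.3214² - 3.3.
First three modes:
  n=1: λ₁ = 2.8π²/2.3214² - 3.3 ≈ 1.828
  n=2: λ₂ = 11.2π²/2.3214² - 3.3 ≈ 17.212
  n=3: λ₃ = 25.2π²/2.3214² - 3.3 ≈ 42.853
Since 2.8π²/2.3214² ≈ 5.128 > 3.3, all λₙ > 0.
The n=1 mode decays slowest → dominates as t → ∞.
Asymptotic: φ ~ c₁ sin(πx/2.3214) e^{-λ₁t} with decay rate λ₁ ≈ 1.828.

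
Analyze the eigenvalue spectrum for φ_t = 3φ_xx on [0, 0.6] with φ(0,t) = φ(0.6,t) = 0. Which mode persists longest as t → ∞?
Eigenvalues: λₙ = 3n²π²/0.6².
First three modes:
  n=1: λ₁ = 3π²/0.6² ≈ 82.247
  n=2: λ₂ = 12π²/0.6² ≈ 328.987 (4× faster decay)
  n=3: λ₃ = 27π²/0.6² ≈ 740.22 (9× faster decay)
As t → ∞, higher modes decay exponentially faster. The n=1 mode dominates: φ ~ c₁ sin(πx/0.6) e^{-λ₁t}.
Decay rate: λ₁ = 3π²/0.6² ≈ 82.247.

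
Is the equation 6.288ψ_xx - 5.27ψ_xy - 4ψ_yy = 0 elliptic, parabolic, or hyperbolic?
Computing B² - 4AC with A = 6.288, B = -5.27, C = -4: discriminant = 128.3809 (positive). Answer: hyperbolic.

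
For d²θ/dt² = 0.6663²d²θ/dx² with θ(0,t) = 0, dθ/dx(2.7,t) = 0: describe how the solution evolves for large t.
θ oscillates (no decay). Energy is conserved; the solution oscillates indefinitely as standing waves.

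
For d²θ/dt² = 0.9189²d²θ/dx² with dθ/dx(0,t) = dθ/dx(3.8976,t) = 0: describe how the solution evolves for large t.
θ oscillates about a mean that drifts linearly in t (generically unbounded; no decay). There is no damping, so the nonconstant modes persist as standing waves (energy conserved, no decay). But with Neumann conditions at both ends the constant mode has eigenvalue 0: the spatial mean M(t) of θ satisfies M'' = 0, so M(t) = M(0) + M'(0)·t. Unless the initial velocity has zero mean (∫θ_t(x,0)dx = 0), the solution grows linearly in t (unbounded, though not exponentially); if it does have zero mean, the solution stays bounded and simply oscillates.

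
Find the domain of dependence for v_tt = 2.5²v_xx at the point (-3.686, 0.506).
Domain of dependence: [-4.951, -2.421]. Signals travel at speed 2.5, so data within |x - -3.686| ≤ 2.5·0.506 = 1.265 can reach the point.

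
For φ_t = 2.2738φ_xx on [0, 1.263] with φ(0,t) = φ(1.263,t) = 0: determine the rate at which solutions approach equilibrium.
Eigenvalues: λₙ = 2.2738n²π²/1.263².
First three modes:
  n=1: λ₁ = 2.2738π²/1.263² ≈ 14.068
  n=2: λ₂ = 9.0952π²/1.263² ≈ 56.274 (4× faster decay)
  n=3: λ₃ = 20.4642π²/1.263² ≈ 126.616 (9× faster decay)
As t → ∞, higher modes decay exponentially faster. The n=1 mode dominates: φ ~ c₁ sin(πx/1.263) e^{-λ₁t}.
Decay rate: λ₁ = 2.2738π²/1.263² ≈ 14.068.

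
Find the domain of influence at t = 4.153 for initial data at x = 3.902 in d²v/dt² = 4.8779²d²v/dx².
Domain of influence: [-16.3559187, 24.1599187]. Data at x = 3.902 spreads outward at speed 4.8779.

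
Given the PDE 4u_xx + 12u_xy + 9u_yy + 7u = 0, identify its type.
The second-order coefficients are A = 4, B = 12, C = 9. Since B² - 4AC = 0 = 0, this is a parabolic PDE.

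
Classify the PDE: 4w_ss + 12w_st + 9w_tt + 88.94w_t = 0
A = 4, B = 12, C = 9. Discriminant B² - 4AC = 0. Since 0 = 0, parabolic.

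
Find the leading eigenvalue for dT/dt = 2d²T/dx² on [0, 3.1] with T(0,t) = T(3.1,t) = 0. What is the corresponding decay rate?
Eigenvalues: λₙ = 2n²π²/3.1².
First three modes:
  n=1: λ₁ = 2π²/3.1² ≈ 2.054
  n=2: λ₂ = 8π²/3.1² ≈ 8.216 (4× faster decay)
  n=3: λ₃ = 18π²/3.1² ≈ 18.486 (9× faster decay)
As t → ∞, higher modes decay exponentially faster. The n=1 mode dominates: T ~ c₁ sin(πx/3.1) e^{-λ₁t}.
Decay rate: λ₁ = 2π²/3.1² ≈ 2.054.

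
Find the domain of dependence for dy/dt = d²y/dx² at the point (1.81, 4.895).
The entire real line. The heat equation has infinite propagation speed: any initial disturbance instantly affects all points (though exponentially small far away).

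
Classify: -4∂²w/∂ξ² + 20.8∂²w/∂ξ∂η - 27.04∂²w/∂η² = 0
Parabolic (discriminant = 0).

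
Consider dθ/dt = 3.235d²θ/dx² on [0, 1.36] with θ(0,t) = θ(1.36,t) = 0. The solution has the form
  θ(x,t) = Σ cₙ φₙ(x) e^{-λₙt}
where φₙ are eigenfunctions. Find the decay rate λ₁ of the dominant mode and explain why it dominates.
Eigenvalues: λₙ = 3.235n²π²/1.36².
First three modes:
  n=1: λ₁ = 3.235π²/1.36² ≈ 17.262
  n=2: λ₂ = 12.94π²/1.36² ≈ 69.049 (4× faster decay)
  n=3: λ₃ = 29.115π²/1.36² ≈ 155.36 (9× faster decay)
As t → ∞, higher modes decay exponentially faster. The n=1 mode dominates: θ ~ c₁ sin(πx/1.36) e^{-λ₁t}.
Decay rate: λ₁ = 3.235π²/1.36² ≈ 17.262.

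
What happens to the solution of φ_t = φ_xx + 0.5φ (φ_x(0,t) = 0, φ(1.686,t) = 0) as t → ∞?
φ → 0. Diffusion dominates reaction (r=0.5 < κπ²/(4L²)≈0.87); solution decays.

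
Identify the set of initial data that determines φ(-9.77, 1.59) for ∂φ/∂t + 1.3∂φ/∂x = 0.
A single point: x = -11.837. The characteristic through (-9.77, 1.59) is x - 1.3t = const, so x = -9.77 - 1.3·1.59 = -11.837.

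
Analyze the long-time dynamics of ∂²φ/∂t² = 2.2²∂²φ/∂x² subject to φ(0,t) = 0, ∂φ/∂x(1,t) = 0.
Long-time behavior: φ oscillates (no decay). Energy is conserved; the solution oscillates indefinitely as standing waves.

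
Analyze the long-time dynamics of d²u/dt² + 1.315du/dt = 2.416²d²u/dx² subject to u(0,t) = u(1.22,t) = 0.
Long-time behavior: u → 0. Damping (γ=1.315) dissipates energy; oscillations decay exponentially.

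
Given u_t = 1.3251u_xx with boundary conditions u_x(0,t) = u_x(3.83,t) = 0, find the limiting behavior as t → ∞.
u → constant (steady state). Heat is conserved (no flux at boundaries); solution approaches the spatial average.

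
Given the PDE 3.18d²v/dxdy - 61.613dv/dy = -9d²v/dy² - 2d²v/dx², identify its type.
Rewriting in standard form: 2d²v/dx² + 3.18d²v/dxdy + 9d²v/dy² - 61.613dv/dy = 0. The second-order coefficients are A = 2, B = 3.18, C = 9. Since B² - 4AC = -61.8876 < 0, this is an elliptic PDE.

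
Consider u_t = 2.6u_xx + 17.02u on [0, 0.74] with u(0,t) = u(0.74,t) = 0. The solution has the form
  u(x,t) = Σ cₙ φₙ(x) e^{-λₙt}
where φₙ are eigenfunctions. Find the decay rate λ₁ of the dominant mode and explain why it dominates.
Eigenvalues: λₙ = 2.6n²π²/0.74² - 17.02.
First three modes:
  n=1: λ₁ = 2.6π²/0.74² - 17.02 ≈ 29.841
  n=2: λ₂ = 10.4π²/0.74² - 17.02 ≈ 170.423
  n=3: λ₃ = 23.4π²/0.74² - 17.02 ≈ 404.727
Since 2.6π²/0.74² ≈ 46.861 > 17.02, all λₙ > 0.
The n=1 mode decays slowest → dominates as t → ∞.
Asymptotic: u ~ c₁ sin(πx/0.74) e^{-λ₁t} with decay rate λ₁ ≈ 29.841.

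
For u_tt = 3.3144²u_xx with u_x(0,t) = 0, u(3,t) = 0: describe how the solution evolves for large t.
u oscillates (no decay). Energy is conserved; the solution oscillates indefinitely as standing waves.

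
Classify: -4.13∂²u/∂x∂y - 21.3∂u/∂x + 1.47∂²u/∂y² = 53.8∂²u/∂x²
Rewriting in standard form: -53.8∂²u/∂x² - 4.13∂²u/∂x∂y + 1.47∂²u/∂y² - 21.3∂u/∂x = 0. Hyperbolic (discriminant = 333.4009).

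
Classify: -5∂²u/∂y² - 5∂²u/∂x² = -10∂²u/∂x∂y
Rewriting in standard form: -5∂²u/∂x² + 10∂²u/∂x∂y - 5∂²u/∂y² = 0. Parabolic (discriminant = 0).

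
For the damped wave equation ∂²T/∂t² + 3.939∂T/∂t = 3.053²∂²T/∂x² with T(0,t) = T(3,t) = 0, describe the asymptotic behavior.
T → 0. Damping (γ=3.939) dissipates energy; oscillations decay exponentially.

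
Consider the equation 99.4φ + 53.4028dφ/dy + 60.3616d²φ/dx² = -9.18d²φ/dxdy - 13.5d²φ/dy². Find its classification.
Rewriting in standard form: 60.3616d²φ/dx² + 9.18d²φ/dxdy + 13.5d²φ/dy² + 53.4028dφ/dy + 99.4φ = 0. Elliptic. (A = 60.3616, B = 9.18, C = 13.5 gives B² - 4AC = -3175.254.)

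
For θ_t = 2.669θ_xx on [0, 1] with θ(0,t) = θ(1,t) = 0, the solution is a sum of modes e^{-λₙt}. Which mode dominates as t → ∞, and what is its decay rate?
Eigenvalues: λₙ = 2.669n²π².
First three modes:
  n=1: λ₁ = 2.669π² ≈ 26.342
  n=2: λ₂ = 10.676π² ≈ 105.368 (4× faster decay)
  n=3: λ₃ = 24.021π² ≈ 237.078 (9× faster decay)
As t → ∞, higher modes decay exponentially faster. The n=1 mode dominates: θ ~ c₁ sin(πx) e^{-λ₁t}.
Decay rate: λ₁ = 2.669π² ≈ 26.342.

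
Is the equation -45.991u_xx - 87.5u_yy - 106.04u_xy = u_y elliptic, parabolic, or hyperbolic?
Rewriting in standard form: -45.991u_xx - 106.04u_xy - 87.5u_yy - u_y = 0. Computing B² - 4AC with A = -45.991, B = -106.04, C = -87.5: discriminant = -4852.3684 (negative). Answer: elliptic.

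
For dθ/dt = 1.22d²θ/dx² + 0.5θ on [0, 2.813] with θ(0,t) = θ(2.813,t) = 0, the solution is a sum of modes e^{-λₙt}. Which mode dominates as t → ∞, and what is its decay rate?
Eigenvalues: λₙ = 1.22n²π²/2.813² - 0.5.
First three modes:
  n=1: λ₁ = 1.22π²/2.813² - 0.5 ≈ 1.022
  n=2: λ₂ = 4.88π²/2.813² - 0.5 ≈ 5.587
  n=3: λ₃ = 10.98π²/2.813² - 0.5 ≈ 13.195
Since 1.22π²/2.813² ≈ 1.522 > 0.5, all λₙ > 0.
The n=1 mode decays slowest → dominates as t → ∞.
Asymptotic: θ ~ c₁ sin(πx/2.813) e^{-λ₁t} with decay rate λ₁ ≈ 1.022.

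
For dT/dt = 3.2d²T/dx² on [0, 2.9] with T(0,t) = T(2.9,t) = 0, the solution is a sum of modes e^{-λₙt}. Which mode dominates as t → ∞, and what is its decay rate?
Eigenvalues: λₙ = 3.2n²π²/2.9².
First three modes:
  n=1: λ₁ = 3.2π²/2.9² ≈ 3.755
  n=2: λ₂ = 12.8π²/2.9² ≈ 15.022 (4× faster decay)
  n=3: λ₃ = 28.8π²/2.9² ≈ 33.798 (9× faster decay)
As t → ∞, higher modes decay exponentially faster. The n=1 mode dominates: T ~ c₁ sin(πx/2.9) e^{-λ₁t}.
Decay rate: λ₁ = 3.2π²/2.9² ≈ 3.755.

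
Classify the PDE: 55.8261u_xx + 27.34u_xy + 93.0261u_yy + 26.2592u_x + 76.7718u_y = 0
A = 55.8261, B = 27.34, C = 93.0261. Discriminant B² - 4AC = -20025.66184484. Since -20025.66184484 < 0, elliptic.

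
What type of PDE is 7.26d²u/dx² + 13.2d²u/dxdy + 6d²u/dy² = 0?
With A = 7.26, B = 13.2, C = 6, the discriminant is 0. This is a parabolic PDE.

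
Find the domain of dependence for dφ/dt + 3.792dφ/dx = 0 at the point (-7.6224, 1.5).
A single point: x = -13.3104. The characteristic through (-7.6224, 1.5) is x - 3.792t = const, so x = -7.6224 - 3.792·1.5 = -13.3104.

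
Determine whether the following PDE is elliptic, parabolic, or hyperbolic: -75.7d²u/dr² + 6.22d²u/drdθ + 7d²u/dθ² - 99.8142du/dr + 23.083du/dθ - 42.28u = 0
Coefficients: A = -75.7, B = 6.22, C = 7. B² - 4AC = 2158.2884, which is positive, so the equation is hyperbolic.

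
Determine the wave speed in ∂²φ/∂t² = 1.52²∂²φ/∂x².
Speed = 1.52. Information travels along characteristics x = x₀ ± 1.52t.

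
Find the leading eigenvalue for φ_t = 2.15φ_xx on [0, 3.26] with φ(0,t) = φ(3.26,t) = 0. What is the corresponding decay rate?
Eigenvalues: λₙ = 2.15n²π²/3.26².
First three modes:
  n=1: λ₁ = 2.15π²/3.26² ≈ 1.997
  n=2: λ₂ = 8.6π²/3.26² ≈ 7.987 (4× faster decay)
  n=3: λ₃ = 19.35π²/3.26² ≈ 17.97 (9× faster decay)
As t → ∞, higher modes decay exponentially faster. The n=1 mode dominates: φ ~ c₁ sin(πx/3.26) e^{-λ₁t}.
Decay rate: λ₁ = 2.15π²/3.26² ≈ 1.997.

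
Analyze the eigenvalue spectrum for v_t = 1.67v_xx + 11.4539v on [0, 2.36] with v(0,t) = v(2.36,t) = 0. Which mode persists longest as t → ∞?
Eigenvalues: λₙ = 1.67n²π²/2.36² - 11.4539.
First three modes:
  n=1: λ₁ = 1.67π²/2.36² - 11.4539 ≈ -8.495
  n=2: λ₂ = 6.68π²/2.36² - 11.4539 ≈ 0.383
  n=3: λ₃ = 15.03π²/2.36² - 11.4539 ≈ 15.18
Since 1.67π²/2.36² ≈ 2.959 < 11.4539, λ₁ < 0.
The n=1 mode grows fastest (−λₙ is largest for n=1) → dominates.
Asymptotic: v ~ c₁ sin(πx/2.36) e^{8.495t} (exponential growth at rate −λ₁ ≈ 8.495).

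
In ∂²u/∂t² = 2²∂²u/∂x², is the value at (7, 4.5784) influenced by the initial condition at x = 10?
Yes. The domain of dependence is [-2.1568, 16.1568], and 10 ∈ [-2.1568, 16.1568].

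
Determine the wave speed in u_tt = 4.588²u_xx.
Speed = 4.588. Information travels along characteristics x = x₀ ± 4.588t.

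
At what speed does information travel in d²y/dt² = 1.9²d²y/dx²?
Speed = 1.9. Information travels along characteristics x = x₀ ± 1.9t.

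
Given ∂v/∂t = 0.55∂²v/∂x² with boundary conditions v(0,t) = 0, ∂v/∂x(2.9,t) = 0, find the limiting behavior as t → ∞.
v → 0. Heat escapes through the Dirichlet boundary.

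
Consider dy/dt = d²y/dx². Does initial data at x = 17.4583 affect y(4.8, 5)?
Yes, for any finite x. The heat equation has infinite propagation speed, so all initial data affects all points at any t > 0.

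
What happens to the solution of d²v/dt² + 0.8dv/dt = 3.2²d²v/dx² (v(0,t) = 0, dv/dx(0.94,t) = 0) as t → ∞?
v → 0. Damping (γ=0.8) dissipates energy; oscillations decay exponentially.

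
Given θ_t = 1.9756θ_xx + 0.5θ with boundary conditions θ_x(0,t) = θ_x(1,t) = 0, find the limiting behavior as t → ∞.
θ grows unboundedly. With Neumann BCs the constant mode has diffusion eigenvalue 0, so any r > 0 makes it grow like e^(0.5t); solution grows exponentially.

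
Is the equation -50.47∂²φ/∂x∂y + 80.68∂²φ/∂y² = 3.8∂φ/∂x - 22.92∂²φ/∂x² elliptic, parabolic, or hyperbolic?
Rewriting in standard form: 22.92∂²φ/∂x² - 50.47∂²φ/∂x∂y + 80.68∂²φ/∂y² - 3.8∂φ/∂x = 0. Computing B² - 4AC with A = 22.92, B = -50.47, C = 80.68: discriminant = -4849.5215 (negative). Answer: elliptic.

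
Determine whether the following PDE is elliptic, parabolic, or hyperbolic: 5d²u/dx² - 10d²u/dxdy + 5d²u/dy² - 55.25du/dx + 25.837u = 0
Coefficients: A = 5, B = -10, C = 5. B² - 4AC = 0, which is zero, so the equation is parabolic.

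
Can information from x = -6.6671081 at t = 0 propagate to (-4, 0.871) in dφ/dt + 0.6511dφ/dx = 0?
No. Only data at x = -4.5671081 affects (-4, 0.871). Advection has one-way propagation along characteristics.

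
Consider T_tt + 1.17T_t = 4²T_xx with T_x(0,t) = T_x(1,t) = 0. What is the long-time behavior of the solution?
As t → ∞, T → constant (steady state). Damping (γ=1.17) dissipates the nonconstant modes; with Neumann BCs the spatial average obeys M''+γM'=0 and tends to a finite limit.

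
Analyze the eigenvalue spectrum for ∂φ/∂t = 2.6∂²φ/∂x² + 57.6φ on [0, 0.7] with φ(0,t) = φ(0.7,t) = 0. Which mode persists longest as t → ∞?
Eigenvalues: λₙ = 2.6n²π²/0.7² - 57.6.
First three modes:
  n=1: λ₁ = 2.6π²/0.7² - 57.6 ≈ -5.231
  n=2: λ₂ = 10.4π²/0.7² - 57.6 ≈ 151.877
  n=3: λ₃ = 23.4π²/0.7² - 57.6 ≈ 413.724
Since 2.6π²/0.7² ≈ 52.369 < 57.6, λ₁ < 0.
The n=1 mode grows fastest (−λₙ is largest for n=1) → dominates.
Asymptotic: φ ~ c₁ sin(πx/0.7) e^{5.231t} (exponential growth at rate −λ₁ ≈ 5.231).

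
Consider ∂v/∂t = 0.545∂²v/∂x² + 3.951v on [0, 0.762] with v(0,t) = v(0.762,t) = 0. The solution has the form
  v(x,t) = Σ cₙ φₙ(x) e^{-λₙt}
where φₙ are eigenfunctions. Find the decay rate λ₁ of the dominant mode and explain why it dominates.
Eigenvalues: λₙ = 0.545n²π²/0.762² - 3.951.
First three modes:
  n=1: λ₁ = 0.545π²/0.762² - 3.951 ≈ 5.313
  n=2: λ₂ = 2.18π²/0.762² - 3.951 ≈ 33.104
  n=3: λ₃ = 4.905π²/0.762² - 3.951 ≈ 79.423
Since 0.545π²/0.762² ≈ 9.264 > 3.951, all λₙ > 0.
The n=1 mode decays slowest → dominates as t → ∞.
Asymptotic: v ~ c₁ sin(πx/0.762) e^{-λ₁t} with decay rate λ₁ ≈ 5.313.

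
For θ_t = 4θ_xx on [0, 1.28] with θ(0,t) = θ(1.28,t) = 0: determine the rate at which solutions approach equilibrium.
Eigenvalues: λₙ = 4n²π²/1.28².
First three modes:
  n=1: λ₁ = 4π²/1.28² ≈ 24.096
  n=2: λ₂ = 16π²/1.28² ≈ 96.383 (4× faster decay)
  n=3: λ₃ = 36π²/1.28² ≈ 216.861 (9× faster decay)
As t → ∞, higher modes decay exponentially faster. The n=1 mode dominates: θ ~ c₁ sin(πx/1.28) e^{-λ₁t}.
Decay rate: λ₁ = 4π²/1.28² ≈ 24.096.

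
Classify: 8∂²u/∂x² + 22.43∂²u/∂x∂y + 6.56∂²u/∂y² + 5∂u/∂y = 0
Hyperbolic (discriminant = 293.1849).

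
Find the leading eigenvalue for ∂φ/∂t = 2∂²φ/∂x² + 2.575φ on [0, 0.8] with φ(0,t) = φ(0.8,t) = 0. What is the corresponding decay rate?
Eigenvalues: λₙ = 2n²π²/0.8² - 2.575.
First three modes:
  n=1: λ₁ = 2π²/0.8² - 2.575 ≈ 28.268
  n=2: λ₂ = 8π²/0.8² - 2.575 ≈ 120.795
  n=3: λ₃ = 18π²/0.8² - 2.575 ≈ 275.008
Since 2π²/0.8² ≈ 30.843 > 2.575, all λₙ > 0.
The n=1 mode decays slowest → dominates as t → ∞.
Asymptotic: φ ~ c₁ sin(πx/0.8) e^{-λ₁t} with decay rate λ₁ ≈ 28.268.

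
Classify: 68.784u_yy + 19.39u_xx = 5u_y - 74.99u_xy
Rewriting in standard form: 19.39u_xx + 74.99u_xy + 68.784u_yy - 5u_y = 0. Hyperbolic (discriminant = 288.61306).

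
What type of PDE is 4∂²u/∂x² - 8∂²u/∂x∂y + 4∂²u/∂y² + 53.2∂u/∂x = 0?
With A = 4, B = -8, C = 4, the discriminant is 0. This is a parabolic PDE.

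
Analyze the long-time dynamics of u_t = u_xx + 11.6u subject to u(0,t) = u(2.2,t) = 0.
Long-time behavior: u grows unboundedly. Reaction dominates diffusion (r=11.6 > κπ²/L²≈2.04); solution grows exponentially.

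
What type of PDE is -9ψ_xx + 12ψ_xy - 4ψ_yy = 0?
With A = -9, B = 12, C = -4, the discriminant is 0. This is a parabolic PDE.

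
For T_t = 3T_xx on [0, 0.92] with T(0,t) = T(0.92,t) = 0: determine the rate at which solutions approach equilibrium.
Eigenvalues: λₙ = 3n²π²/0.92².
First three modes:
  n=1: λ₁ = 3π²/0.92² ≈ 34.982
  n=2: λ₂ = 12π²/0.92² ≈ 139.928 (4× faster decay)
  n=3: λ₃ = 27π²/0.92² ≈ 314.839 (9× faster decay)
As t → ∞, higher modes decay exponentially faster. The n=1 mode dominates: T ~ c₁ sin(πx/0.92) e^{-λ₁t}.
Decay rate: λ₁ = 3π²/0.92² ≈ 34.982.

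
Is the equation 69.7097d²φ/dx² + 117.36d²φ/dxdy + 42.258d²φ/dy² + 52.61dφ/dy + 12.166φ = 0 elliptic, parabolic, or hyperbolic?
Computing B² - 4AC with A = 69.7097, B = 117.36, C = 42.258: discriminant = 1990.1995896 (positive). Answer: hyperbolic.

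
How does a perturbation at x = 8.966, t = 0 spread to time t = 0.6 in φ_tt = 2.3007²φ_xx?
Domain of influence: [7.58558, 10.34642]. Data at x = 8.966 spreads outward at speed 2.3007.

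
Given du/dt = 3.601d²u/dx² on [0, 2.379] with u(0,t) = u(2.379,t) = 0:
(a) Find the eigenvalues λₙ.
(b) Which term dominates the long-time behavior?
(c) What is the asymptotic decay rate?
Eigenvalues: λₙ = 3.601n²π²/2.379².
First three modes:
  n=1: λ₁ = 3.601π²/2.379² ≈ 6.28
  n=2: λ₂ = 14.404π²/2.379² ≈ 25.119 (4× faster decay)
  n=3: λ₃ = 32.409π²/2.379² ≈ 56.517 (9× faster decay)
As t → ∞, higher modes decay exponentially faster. The n=1 mode dominates: u ~ c₁ sin(πx/2.379) e^{-λ₁t}.
Decay rate: λ₁ = 3.601π²/2.379² ≈ 6.28.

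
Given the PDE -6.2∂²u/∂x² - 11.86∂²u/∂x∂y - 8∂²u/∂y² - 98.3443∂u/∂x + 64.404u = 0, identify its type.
The second-order coefficients are A = -6.2, B = -11.86, C = -8. Since B² - 4AC = -57.7404 < 0, this is an elliptic PDE.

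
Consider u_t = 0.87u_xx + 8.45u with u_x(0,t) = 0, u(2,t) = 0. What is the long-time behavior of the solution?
As t → ∞, u grows unboundedly. Reaction dominates diffusion (r=8.45 > κπ²/(4L²)≈0.54); solution grows exponentially.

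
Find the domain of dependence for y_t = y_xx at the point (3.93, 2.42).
The entire real line. The heat equation has infinite propagation speed: any initial disturbance instantly affects all points (though exponentially small far away).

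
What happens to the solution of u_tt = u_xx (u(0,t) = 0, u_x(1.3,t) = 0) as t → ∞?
u oscillates (no decay). Energy is conserved; the solution oscillates indefinitely as standing waves.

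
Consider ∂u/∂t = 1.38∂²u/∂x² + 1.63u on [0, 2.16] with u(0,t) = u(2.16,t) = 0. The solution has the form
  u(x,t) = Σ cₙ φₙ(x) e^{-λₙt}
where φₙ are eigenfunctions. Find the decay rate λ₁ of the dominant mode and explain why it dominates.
Eigenvalues: λₙ = 1.38n²π²/2.16² - 1.63.
First three modes:
  n=1: λ₁ = 1.38π²/2.16² - 1.63 ≈ 1.289
  n=2: λ₂ = 5.52π²/2.16² - 1.63 ≈ 10.047
  n=3: λ₃ = 12.42π²/2.16² - 1.63 ≈ 24.643
Since 1.38π²/2.16² ≈ 2.919 > 1.63, all λₙ > 0.
The n=1 mode decays slowest → dominates as t → ∞.
Asymptotic: u ~ c₁ sin(πx/2.16) e^{-λ₁t} with decay rate λ₁ ≈ 1.289.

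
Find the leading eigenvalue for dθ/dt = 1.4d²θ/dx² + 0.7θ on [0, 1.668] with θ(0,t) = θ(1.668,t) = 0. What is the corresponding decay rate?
Eigenvalues: λₙ = 1.4n²π²/1.668² - 0.7.
First three modes:
  n=1: λ₁ = 1.4π²/1.668² - 0.7 ≈ 4.266
  n=2: λ₂ = 5.6π²/1.668² - 0.7 ≈ 19.165
  n=3: λ₃ = 12.6π²/1.668² - 0.7 ≈ 43.997
Since 1.4π²/1.668² ≈ 4.966 > 0.7, all λₙ > 0.
The n=1 mode decays slowest → dominates as t → ∞.
Asymptotic: θ ~ c₁ sin(πx/1.668) e^{-λ₁t} with decay rate λ₁ ≈ 4.266.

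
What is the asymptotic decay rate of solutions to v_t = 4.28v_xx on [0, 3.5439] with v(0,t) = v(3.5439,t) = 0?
Eigenvalues: λₙ = 4.28n²π²/3.5439².
First three modes:
  n=1: λ₁ = 4.28π²/3.5439² ≈ 3.363
  n=2: λ₂ = 17.12π²/3.5439² ≈ 13.454 (4× faster decay)
  n=3: λ₃ = 38.52π²/3.5439² ≈ 30.271 (9× faster decay)
As t → ∞, higher modes decay exponentially faster. The n=1 mode dominates: v ~ c₁ sin(πx/3.5439) e^{-λ₁t}.
Decay rate: λ₁ = 4.28π²/3.5439² ≈ 3.363.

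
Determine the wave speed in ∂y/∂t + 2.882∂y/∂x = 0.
Speed = 2.882. Information travels along x - 2.882t = const (rightward).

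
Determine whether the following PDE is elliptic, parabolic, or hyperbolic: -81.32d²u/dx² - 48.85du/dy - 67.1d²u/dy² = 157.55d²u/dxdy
Rewriting in standard form: -81.32d²u/dx² - 157.55d²u/dxdy - 67.1d²u/dy² - 48.85du/dy = 0. Coefficients: A = -81.32, B = -157.55, C = -67.1. B² - 4AC = 2995.7145, which is positive, so the equation is hyperbolic.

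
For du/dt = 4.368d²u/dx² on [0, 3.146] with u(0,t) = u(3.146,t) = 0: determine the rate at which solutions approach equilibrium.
Eigenvalues: λₙ = 4.368n²π²/3.146².
First three modes:
  n=1: λ₁ = 4.368π²/3.146² ≈ 4.356
  n=2: λ₂ = 17.472π²/3.146² ≈ 17.423 (4× faster decay)
  n=3: λ₃ = 39.312π²/3.146² ≈ 39.202 (9× faster decay)
As t → ∞, higher modes decay exponentially faster. The n=1 mode dominates: u ~ c₁ sin(πx/3.146) e^{-λ₁t}.
Decay rate: λ₁ = 4.368π²/3.146² ≈ 4.356.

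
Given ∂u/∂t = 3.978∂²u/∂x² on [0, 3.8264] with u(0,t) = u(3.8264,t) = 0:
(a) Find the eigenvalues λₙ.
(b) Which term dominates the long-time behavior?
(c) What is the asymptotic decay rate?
Eigenvalues: λₙ = 3.978n²π²/3.8264².
First three modes:
  n=1: λ₁ = 3.978π²/3.8264² ≈ 2.682
  n=2: λ₂ = 15.912π²/3.8264² ≈ 10.726 (4× faster decay)
  n=3: λ₃ = 35.802π²/3.8264² ≈ 24.134 (9× faster decay)
As t → ∞, higher modes decay exponentially faster. The n=1 mode dominates: u ~ c₁ sin(πx/3.8264) e^{-λ₁t}.
Decay rate: λ₁ = 3.978π²/3.8264² ≈ 2.682.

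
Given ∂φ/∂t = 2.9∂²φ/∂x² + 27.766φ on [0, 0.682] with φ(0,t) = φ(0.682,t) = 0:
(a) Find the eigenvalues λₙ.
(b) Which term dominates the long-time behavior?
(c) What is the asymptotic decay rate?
Eigenvalues: λₙ = 2.9n²π²/0.682² - 27.766.
First three modes:
  n=1: λ₁ = 2.9π²/0.682² - 27.766 ≈ 33.77
  n=2: λ₂ = 11.6π²/0.682² - 27.766 ≈ 218.378
  n=3: λ₃ = 26.1π²/0.682² - 27.766 ≈ 526.058
Since 2.9π²/0.682² ≈ 61.536 > 27.766, all λₙ > 0.
The n=1 mode decays slowest → dominates as t → ∞.
Asymptotic: φ ~ c₁ sin(πx/0.682) e^{-λ₁t} with decay rate λ₁ ≈ 33.77.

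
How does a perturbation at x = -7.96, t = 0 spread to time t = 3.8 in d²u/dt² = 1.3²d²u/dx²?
Domain of influence: [-12.9, -3.02]. Data at x = -7.96 spreads outward at speed 1.3.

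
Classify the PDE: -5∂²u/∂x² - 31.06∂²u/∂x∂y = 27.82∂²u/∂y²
Rewriting in standard form: -5∂²u/∂x² - 31.06∂²u/∂x∂y - 27.82∂²u/∂y² = 0. A = -5, B = -31.06, C = -27.82. Discriminant B² - 4AC = 408.3236. Since 408.3236 > 0, hyperbolic.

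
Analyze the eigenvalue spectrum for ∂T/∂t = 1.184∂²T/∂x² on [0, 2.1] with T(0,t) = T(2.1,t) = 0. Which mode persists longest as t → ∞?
Eigenvalues: λₙ = 1.184n²π²/2.1².
First three modes:
  n=1: λ₁ = 1.184π²/2.1² ≈ 2.65
  n=2: λ₂ = 4.736π²/2.1² ≈ 10.599 (4× faster decay)
  n=3: λ₃ = 10.656π²/2.1² ≈ 23.848 (9× faster decay)
As t → ∞, higher modes decay exponentially faster. The n=1 mode dominates: T ~ c₁ sin(πx/2.1) e^{-λ₁t}.
Decay rate: λ₁ = 1.184π²/2.1² ≈ 2.65.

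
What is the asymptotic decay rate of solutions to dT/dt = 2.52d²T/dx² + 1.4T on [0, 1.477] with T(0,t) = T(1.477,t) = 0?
Eigenvalues: λₙ = 2.52n²π²/1.477² - 1.4.
First three modes:
  n=1: λ₁ = 2.52π²/1.477² - 1.4 ≈ 10.001
  n=2: λ₂ = 10.08π²/1.477² - 1.4 ≈ 44.204
  n=3: λ₃ = 22.68π²/1.477² - 1.4 ≈ 101.208
Since 2.52π²/1.477² ≈ 11.401 > 1.4, all λₙ > 0.
The n=1 mode decays slowest → dominates as t → ∞.
Asymptotic: T ~ c₁ sin(πx/1.477) e^{-λ₁t} with decay rate λ₁ ≈ 10.001.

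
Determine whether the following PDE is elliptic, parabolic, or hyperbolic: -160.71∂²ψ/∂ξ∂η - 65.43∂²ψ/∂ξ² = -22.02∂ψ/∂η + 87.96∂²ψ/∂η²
Rewriting in standard form: -65.43∂²ψ/∂ξ² - 160.71∂²ψ/∂ξ∂η - 87.96∂²ψ/∂η² + 22.02∂ψ/∂η = 0. Coefficients: A = -65.43, B = -160.71, C = -87.96. B² - 4AC = 2806.8129, which is positive, so the equation is hyperbolic.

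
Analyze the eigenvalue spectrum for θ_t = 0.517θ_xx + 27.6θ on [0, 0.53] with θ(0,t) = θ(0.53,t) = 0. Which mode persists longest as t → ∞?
Eigenvalues: λₙ = 0.517n²π²/0.53² - 27.6.
First three modes:
  n=1: λ₁ = 0.517π²/0.53² - 27.6 ≈ -9.435
  n=2: λ₂ = 2.068π²/0.53² - 27.6 ≈ 45.061
  n=3: λ₃ = 4.653π²/0.53² - 27.6 ≈ 135.886
Since 0.517π²/0.53² ≈ 18.165 < 27.6, λ₁ < 0.
The n=1 mode grows fastest (−λₙ is largest for n=1) → dominates.
Asymptotic: θ ~ c₁ sin(πx/0.53) e^{9.435t} (exponential growth at rate −λ₁ ≈ 9.435).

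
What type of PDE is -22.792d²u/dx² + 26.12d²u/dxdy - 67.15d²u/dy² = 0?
With A = -22.792, B = 26.12, C = -67.15, the discriminant is -5439.6768. This is an elliptic PDE.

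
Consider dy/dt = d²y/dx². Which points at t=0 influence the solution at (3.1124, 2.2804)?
The entire real line. The heat equation has infinite propagation speed: any initial disturbance instantly affects all points (though exponentially small far away).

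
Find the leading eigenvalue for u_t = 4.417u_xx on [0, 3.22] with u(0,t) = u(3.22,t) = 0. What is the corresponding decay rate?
Eigenvalues: λₙ = 4.417n²π²/3.22².
First three modes:
  n=1: λ₁ = 4.417π²/3.22² ≈ 4.205
  n=2: λ₂ = 17.668π²/3.22² ≈ 16.818 (4× faster decay)
  n=3: λ₃ = 39.753π²/3.22² ≈ 37.841 (9× faster decay)
As t → ∞, higher modes decay exponentially faster. The n=1 mode dominates: u ~ c₁ sin(πx/3.22) e^{-λ₁t}.
Decay rate: λ₁ = 4.417π²/3.22² ≈ 4.205.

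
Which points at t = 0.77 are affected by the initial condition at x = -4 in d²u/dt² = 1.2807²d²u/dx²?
Domain of influence: [-4.986139, -3.013861]. Data at x = -4 spreads outward at speed 1.2807.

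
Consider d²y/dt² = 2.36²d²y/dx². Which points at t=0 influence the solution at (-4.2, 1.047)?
Domain of dependence: [-6.67092, -1.72908]. Signals travel at speed 2.36, so data within |x - -4.2| ≤ 2.36·1.047 = 2.47092 can reach the point.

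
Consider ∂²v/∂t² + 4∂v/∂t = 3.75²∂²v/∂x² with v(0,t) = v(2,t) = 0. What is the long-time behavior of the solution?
As t → ∞, v → 0. Damping (γ=4) dissipates energy; oscillations decay exponentially.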